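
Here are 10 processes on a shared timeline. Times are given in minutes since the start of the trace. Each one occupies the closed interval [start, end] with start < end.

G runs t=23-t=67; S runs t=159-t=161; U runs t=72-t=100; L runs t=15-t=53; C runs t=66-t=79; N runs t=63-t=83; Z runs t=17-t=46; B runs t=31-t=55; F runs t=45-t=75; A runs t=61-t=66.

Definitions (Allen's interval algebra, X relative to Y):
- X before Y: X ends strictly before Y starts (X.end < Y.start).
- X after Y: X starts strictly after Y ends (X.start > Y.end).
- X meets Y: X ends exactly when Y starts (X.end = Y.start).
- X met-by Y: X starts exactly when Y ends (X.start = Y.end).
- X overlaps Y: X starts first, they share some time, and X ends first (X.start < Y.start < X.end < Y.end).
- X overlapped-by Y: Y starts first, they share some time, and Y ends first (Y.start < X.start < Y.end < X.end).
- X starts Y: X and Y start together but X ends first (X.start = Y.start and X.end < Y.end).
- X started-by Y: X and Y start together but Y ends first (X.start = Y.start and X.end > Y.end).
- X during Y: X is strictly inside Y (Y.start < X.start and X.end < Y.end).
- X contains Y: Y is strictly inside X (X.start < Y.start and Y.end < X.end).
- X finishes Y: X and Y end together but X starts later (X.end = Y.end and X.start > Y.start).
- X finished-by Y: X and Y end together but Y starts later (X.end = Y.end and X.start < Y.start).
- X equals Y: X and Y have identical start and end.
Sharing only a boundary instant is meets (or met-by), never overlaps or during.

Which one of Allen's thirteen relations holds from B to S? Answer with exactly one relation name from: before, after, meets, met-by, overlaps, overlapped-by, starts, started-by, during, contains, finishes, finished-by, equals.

before

B = [t=31, t=55]; S = [t=159, t=161].
Compare endpoints: B.start < S.start, B.start < S.end, B.end < S.start, B.end < S.end.
That pattern is 'before'.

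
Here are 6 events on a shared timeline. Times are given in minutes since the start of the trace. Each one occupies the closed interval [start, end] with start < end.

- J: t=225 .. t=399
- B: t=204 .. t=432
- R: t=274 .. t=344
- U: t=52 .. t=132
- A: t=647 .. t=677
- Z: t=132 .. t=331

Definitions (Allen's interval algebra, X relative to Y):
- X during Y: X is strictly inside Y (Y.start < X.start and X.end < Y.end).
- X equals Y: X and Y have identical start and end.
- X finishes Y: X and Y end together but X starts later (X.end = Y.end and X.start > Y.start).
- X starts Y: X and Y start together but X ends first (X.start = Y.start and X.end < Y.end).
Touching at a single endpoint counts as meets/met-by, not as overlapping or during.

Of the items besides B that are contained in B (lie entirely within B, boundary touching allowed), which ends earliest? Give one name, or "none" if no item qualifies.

R

Target B = [t=204, t=432].
A [t=647, t=677] → after → excluded.
J [t=225, t=399] → during → candidate.
R [t=274, t=344] → during → candidate.
U [t=52, t=132] → before → excluded.
Z [t=132, t=331] → overlaps → excluded.
Among candidates, earliest end is t=344 → R.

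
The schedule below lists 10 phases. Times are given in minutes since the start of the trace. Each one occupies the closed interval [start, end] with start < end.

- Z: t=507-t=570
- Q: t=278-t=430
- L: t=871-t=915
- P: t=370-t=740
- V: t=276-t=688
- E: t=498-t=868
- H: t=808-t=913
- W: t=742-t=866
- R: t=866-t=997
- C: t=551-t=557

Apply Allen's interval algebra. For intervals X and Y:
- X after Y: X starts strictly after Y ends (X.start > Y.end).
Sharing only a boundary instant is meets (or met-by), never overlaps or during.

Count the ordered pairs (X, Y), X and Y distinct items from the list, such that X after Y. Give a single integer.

Checking all 90 ordered pairs for relation 'after'; matching pairs in alphabetical order:
(C, Q): C after Q ✓
(E, Q): E after Q ✓
(H, C): H after C ✓
(H, P): H after P ✓
(H, Q): H after Q ✓
(H, V): H after V ✓
(H, Z): H after Z ✓
(L, C): L after C ✓
(L, E): L after E ✓
(L, P): L after P ✓
(L, Q): L after Q ✓
(L, V): L after V ✓
(L, W): L after W ✓
(L, Z): L after Z ✓
(R, C): R after C ✓
(R, P): R after P ✓
(R, Q): R after Q ✓
(R, V): R after V ✓
(R, Z): R after Z ✓
(W, C): W after C ✓
(W, P): W after P ✓
(W, Q): W after Q ✓
(W, V): W after V ✓
(W, Z): W after Z ✓
... plus 1 further pairs not listed.
Count: 25.

25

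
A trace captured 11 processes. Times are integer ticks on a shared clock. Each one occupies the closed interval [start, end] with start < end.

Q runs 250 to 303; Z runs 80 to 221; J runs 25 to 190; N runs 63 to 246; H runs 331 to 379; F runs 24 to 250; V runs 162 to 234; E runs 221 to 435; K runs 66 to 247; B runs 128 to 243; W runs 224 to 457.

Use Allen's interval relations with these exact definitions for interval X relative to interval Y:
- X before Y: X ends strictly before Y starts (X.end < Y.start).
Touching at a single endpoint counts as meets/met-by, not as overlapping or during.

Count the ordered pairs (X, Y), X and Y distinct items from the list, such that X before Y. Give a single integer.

17

Checking all 110 ordered pairs for relation 'before'; matching pairs in alphabetical order:
(B, H): B before H ✓
(B, Q): B before Q ✓
(F, H): F before H ✓
(J, E): J before E ✓
(J, H): J before H ✓
(J, Q): J before Q ✓
(J, W): J before W ✓
(K, H): K before H ✓
(K, Q): K before Q ✓
(N, H): N before H ✓
(N, Q): N before Q ✓
(Q, H): Q before H ✓
(V, H): V before H ✓
(V, Q): V before Q ✓
(Z, H): Z before H ✓
(Z, Q): Z before Q ✓
(Z, W): Z before W ✓
Count: 17.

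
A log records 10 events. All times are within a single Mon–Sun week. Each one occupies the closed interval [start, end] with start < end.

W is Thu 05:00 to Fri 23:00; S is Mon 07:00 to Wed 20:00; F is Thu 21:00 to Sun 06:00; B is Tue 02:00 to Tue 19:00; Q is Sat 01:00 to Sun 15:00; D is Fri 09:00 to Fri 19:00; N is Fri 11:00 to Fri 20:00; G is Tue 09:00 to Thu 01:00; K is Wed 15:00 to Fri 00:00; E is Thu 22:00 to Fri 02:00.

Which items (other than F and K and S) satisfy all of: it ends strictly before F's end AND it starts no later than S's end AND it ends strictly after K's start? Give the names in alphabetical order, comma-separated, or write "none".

G

Conditions: its end is strictly before F's end (X.end < Sun 06:00) AND its start is no later than S's end (X.start <= Wed 20:00) AND its end is strictly after K's start (X.end > Wed 15:00).
B: end Tue 19:00 < Sun 06:00? ✓; start Tue 02:00 <= Wed 20:00? ✓; end Tue 19:00 > Wed 15:00? ✗ → no.
D: end Fri 19:00 < Sun 06:00? ✓; start Fri 09:00 <= Wed 20:00? ✗; end Fri 19:00 > Wed 15:00? ✓ → no.
E: end Fri 02:00 < Sun 06:00? ✓; start Thu 22:00 <= Wed 20:00? ✗; end Fri 02:00 > Wed 15:00? ✓ → no.
G: end Thu 01:00 < Sun 06:00? ✓; start Tue 09:00 <= Wed 20:00? ✓; end Thu 01:00 > Wed 15:00? ✓ → yes.
N: end Fri 20:00 < Sun 06:00? ✓; start Fri 11:00 <= Wed 20:00? ✗; end Fri 20:00 > Wed 15:00? ✓ → no.
Q: end Sun 15:00 < Sun 06:00? ✗; start Sat 01:00 <= Wed 20:00? ✗; end Sun 15:00 > Wed 15:00? ✓ → no.
W: end Fri 23:00 < Sun 06:00? ✓; start Thu 05:00 <= Wed 20:00? ✗; end Fri 23:00 > Wed 15:00? ✓ → no.
Result: G.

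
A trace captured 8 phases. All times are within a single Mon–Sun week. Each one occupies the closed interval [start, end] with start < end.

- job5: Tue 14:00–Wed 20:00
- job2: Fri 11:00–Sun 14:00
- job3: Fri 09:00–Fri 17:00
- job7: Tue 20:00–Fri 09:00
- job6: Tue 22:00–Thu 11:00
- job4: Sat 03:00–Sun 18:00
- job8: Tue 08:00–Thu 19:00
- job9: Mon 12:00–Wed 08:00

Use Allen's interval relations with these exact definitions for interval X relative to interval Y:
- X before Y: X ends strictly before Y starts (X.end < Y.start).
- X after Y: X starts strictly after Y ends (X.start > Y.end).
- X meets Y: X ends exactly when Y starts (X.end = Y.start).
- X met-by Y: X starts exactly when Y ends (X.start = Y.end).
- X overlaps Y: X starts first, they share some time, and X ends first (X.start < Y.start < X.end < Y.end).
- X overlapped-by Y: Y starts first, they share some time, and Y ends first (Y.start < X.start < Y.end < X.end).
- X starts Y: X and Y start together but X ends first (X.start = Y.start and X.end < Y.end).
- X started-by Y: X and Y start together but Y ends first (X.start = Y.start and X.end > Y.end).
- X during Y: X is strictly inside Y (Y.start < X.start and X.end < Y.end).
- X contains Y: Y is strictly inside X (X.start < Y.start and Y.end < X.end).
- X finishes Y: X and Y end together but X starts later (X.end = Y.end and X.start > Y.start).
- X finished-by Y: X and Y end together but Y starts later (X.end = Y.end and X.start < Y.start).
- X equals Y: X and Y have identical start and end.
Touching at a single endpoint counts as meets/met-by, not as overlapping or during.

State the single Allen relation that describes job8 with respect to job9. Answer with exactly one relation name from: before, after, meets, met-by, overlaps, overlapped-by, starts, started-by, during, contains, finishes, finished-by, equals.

overlapped-by

job8 = [Tue 08:00, Thu 19:00]; job9 = [Mon 12:00, Wed 08:00].
Compare endpoints: job8.start > job9.start, job8.start < job9.end, job8.end > job9.start, job8.end > job9.end.
That pattern is 'overlapped-by'.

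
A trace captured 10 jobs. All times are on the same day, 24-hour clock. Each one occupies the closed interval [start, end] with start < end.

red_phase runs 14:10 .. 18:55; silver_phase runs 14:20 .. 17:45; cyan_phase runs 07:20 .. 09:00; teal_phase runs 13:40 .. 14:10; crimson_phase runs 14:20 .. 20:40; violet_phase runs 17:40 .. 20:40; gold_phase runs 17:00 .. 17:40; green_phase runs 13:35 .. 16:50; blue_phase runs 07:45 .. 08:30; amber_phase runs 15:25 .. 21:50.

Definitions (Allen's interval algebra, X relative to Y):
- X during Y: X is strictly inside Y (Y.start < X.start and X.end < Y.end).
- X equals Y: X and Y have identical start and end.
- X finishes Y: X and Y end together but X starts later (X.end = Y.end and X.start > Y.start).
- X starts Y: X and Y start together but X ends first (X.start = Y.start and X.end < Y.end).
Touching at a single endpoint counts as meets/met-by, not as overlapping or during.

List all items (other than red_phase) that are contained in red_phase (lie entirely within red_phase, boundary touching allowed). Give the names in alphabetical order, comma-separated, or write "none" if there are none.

gold_phase, silver_phase

Target red_phase = [14:10, 18:55].
amber_phase [15:25, 21:50] → overlapped-by → no.
blue_phase [07:45, 08:30] → before → no.
crimson_phase [14:20, 20:40] → overlapped-by → no.
cyan_phase [07:20, 09:00] → before → no.
gold_phase [17:00, 17:40] → during → yes.
green_phase [13:35, 16:50] → overlaps → no.
silver_phase [14:20, 17:45] → during → yes.
teal_phase [13:40, 14:10] → meets → no.
violet_phase [17:40, 20:40] → overlapped-by → no.
Result: gold_phase, silver_phase.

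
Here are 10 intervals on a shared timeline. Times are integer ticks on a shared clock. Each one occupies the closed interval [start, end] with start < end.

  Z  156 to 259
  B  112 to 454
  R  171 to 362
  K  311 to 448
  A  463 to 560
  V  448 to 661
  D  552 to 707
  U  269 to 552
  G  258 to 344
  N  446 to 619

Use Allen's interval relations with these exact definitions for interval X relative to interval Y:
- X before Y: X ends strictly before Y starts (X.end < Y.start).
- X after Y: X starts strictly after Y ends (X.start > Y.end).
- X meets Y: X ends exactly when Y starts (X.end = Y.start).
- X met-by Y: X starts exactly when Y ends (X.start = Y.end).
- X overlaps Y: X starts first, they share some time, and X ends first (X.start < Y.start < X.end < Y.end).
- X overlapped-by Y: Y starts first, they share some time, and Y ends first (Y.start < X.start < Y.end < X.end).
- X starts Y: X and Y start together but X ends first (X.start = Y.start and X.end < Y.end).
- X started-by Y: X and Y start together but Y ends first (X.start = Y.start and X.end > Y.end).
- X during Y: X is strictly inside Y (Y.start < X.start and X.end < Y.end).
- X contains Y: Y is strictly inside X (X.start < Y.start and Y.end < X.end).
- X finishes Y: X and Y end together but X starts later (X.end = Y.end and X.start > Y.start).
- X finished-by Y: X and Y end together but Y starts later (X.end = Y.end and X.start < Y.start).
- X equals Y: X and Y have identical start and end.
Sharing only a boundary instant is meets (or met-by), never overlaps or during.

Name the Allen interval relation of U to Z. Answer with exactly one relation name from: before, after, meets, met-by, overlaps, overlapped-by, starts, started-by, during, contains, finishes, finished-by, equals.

U = [269, 552]; Z = [156, 259].
Compare endpoints: U.start > Z.start, U.start > Z.end, U.end > Z.start, U.end > Z.end.
That pattern is 'after'.

after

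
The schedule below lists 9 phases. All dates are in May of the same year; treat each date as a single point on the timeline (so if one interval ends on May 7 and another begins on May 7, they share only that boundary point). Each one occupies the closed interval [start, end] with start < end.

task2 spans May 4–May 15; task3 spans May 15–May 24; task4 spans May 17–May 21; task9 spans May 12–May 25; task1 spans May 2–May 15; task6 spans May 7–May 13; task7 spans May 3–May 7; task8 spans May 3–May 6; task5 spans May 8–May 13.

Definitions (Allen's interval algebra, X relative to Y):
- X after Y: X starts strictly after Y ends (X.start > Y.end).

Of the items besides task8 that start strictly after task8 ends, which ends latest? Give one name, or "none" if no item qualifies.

task9

Target task8 = [May 3, May 6].
task1 [May 2, May 15] → contains → excluded.
task2 [May 4, May 15] → overlapped-by → excluded.
task3 [May 15, May 24] → after → candidate.
task4 [May 17, May 21] → after → candidate.
task5 [May 8, May 13] → after → candidate.
task6 [May 7, May 13] → after → candidate.
task7 [May 3, May 7] → started-by → excluded.
task9 [May 12, May 25] → after → candidate.
Among candidates, latest end is May 25 → task9.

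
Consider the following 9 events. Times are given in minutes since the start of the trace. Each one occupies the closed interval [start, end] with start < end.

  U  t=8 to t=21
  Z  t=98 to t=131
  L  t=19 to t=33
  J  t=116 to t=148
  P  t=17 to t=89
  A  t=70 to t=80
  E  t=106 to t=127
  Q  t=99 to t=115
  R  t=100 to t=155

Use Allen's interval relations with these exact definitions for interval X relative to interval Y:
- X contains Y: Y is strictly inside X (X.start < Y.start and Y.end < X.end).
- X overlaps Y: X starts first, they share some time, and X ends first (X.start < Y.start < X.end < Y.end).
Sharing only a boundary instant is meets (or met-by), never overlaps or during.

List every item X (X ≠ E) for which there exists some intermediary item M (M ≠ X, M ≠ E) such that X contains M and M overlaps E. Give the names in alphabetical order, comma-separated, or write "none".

Target E = [t=106, t=127].
Intermediaries M with M overlaps E: Q.
Via Q — items with X contains Q: Z.
Union: Z.

Z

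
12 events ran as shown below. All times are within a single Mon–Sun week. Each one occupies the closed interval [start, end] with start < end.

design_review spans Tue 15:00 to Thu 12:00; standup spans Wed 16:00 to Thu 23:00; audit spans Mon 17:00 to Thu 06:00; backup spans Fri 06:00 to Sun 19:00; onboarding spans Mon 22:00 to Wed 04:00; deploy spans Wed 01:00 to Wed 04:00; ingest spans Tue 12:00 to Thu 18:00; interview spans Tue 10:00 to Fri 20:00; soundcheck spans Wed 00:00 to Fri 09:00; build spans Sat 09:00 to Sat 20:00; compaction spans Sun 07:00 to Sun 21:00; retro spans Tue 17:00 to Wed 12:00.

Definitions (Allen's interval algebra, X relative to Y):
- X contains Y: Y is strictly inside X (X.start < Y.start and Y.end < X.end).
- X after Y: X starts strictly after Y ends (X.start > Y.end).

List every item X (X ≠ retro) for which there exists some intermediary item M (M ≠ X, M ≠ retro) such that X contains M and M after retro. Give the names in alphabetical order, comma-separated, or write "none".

backup, interview, soundcheck

Target retro = [Tue 17:00, Wed 12:00].
Intermediaries M with M after retro: backup, build, compaction, standup.
Via backup — items with X contains backup: none.
Via build — items with X contains build: backup.
Via compaction — items with X contains compaction: none.
Via standup — items with X contains standup: interview, soundcheck.
Union: backup, interview, soundcheck.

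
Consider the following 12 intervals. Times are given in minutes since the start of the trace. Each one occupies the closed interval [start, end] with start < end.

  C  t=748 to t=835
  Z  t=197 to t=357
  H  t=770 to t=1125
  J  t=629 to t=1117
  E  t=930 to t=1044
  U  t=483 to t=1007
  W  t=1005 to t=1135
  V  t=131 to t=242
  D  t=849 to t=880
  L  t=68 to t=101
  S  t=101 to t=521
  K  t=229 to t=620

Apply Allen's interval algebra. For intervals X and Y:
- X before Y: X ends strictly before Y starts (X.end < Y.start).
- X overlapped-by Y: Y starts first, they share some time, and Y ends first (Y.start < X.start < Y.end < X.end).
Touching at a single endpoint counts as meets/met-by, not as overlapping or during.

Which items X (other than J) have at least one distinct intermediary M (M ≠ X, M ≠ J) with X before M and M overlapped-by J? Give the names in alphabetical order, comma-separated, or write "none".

C, D, K, L, S, V, Z

Target J = [t=629, t=1117].
Intermediaries M with M overlapped-by J: H, W.
Via H — items with X before H: K, L, S, V, Z.
Via W — items with X before W: C, D, K, L, S, V, Z.
Union: C, D, K, L, S, V, Z.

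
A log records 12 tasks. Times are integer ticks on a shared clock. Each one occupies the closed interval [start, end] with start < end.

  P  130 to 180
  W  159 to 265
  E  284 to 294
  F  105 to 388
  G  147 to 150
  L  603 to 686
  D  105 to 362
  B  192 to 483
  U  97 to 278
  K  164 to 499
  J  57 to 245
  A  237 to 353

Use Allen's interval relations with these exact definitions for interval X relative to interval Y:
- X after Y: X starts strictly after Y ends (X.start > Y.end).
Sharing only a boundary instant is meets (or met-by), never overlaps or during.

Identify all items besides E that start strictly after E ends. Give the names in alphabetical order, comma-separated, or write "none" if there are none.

Target E = [284, 294].
A [237, 353] → contains → no.
B [192, 483] → contains → no.
D [105, 362] → contains → no.
F [105, 388] → contains → no.
G [147, 150] → before → no.
J [57, 245] → before → no.
K [164, 499] → contains → no.
L [603, 686] → after → yes.
P [130, 180] → before → no.
U [97, 278] → before → no.
W [159, 265] → before → no.
Result: L.

L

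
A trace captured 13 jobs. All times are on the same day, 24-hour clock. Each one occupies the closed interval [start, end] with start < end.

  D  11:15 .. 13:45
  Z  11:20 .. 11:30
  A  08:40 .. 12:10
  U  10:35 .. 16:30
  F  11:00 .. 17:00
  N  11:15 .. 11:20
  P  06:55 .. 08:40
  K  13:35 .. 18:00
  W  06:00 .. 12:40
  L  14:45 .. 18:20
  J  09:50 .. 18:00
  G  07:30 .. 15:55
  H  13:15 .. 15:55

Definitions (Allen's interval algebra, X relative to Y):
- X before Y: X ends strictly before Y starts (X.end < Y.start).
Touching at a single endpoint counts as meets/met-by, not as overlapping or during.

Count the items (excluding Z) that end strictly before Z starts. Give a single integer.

1

Target Z = [11:20, 11:30].
A [08:40, 12:10] → contains → no.
D [11:15, 13:45] → contains → no.
F [11:00, 17:00] → contains → no.
G [07:30, 15:55] → contains → no.
H [13:15, 15:55] → after → no.
J [09:50, 18:00] → contains → no.
K [13:35, 18:00] → after → no.
L [14:45, 18:20] → after → no.
N [11:15, 11:20] → meets → no.
P [06:55, 08:40] → before → counts.
U [10:35, 16:30] → contains → no.
W [06:00, 12:40] → contains → no.
Total: 1.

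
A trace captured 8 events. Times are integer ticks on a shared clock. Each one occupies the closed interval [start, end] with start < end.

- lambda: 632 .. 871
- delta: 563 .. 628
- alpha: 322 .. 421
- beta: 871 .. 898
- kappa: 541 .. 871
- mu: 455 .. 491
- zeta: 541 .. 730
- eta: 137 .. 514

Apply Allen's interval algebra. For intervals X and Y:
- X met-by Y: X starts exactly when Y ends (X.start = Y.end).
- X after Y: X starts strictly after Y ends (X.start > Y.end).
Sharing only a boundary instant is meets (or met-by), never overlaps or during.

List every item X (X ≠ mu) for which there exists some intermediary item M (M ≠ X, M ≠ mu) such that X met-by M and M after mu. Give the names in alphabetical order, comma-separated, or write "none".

Target mu = [455, 491].
Intermediaries M with M after mu: beta, delta, kappa, lambda, zeta.
Via beta — items with X met-by beta: none.
Via delta — items with X met-by delta: none.
Via kappa — items with X met-by kappa: beta.
Via lambda — items with X met-by lambda: beta.
Via zeta — items with X met-by zeta: none.
Union: beta.

beta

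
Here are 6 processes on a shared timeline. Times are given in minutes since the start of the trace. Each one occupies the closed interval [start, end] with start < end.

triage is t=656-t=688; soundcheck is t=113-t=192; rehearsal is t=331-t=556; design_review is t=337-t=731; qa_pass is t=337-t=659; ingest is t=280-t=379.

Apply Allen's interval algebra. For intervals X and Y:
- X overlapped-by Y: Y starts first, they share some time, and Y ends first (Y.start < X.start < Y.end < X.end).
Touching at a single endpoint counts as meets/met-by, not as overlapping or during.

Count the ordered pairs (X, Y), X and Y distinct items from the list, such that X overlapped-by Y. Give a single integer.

Checking all 30 ordered pairs for relation 'overlapped-by'; matching pairs in alphabetical order:
(design_review, ingest): design_review overlapped-by ingest ✓
(design_review, rehearsal): design_review overlapped-by rehearsal ✓
(qa_pass, ingest): qa_pass overlapped-by ingest ✓
(qa_pass, rehearsal): qa_pass overlapped-by rehearsal ✓
(rehearsal, ingest): rehearsal overlapped-by ingest ✓
(triage, qa_pass): triage overlapped-by qa_pass ✓
Count: 6.

6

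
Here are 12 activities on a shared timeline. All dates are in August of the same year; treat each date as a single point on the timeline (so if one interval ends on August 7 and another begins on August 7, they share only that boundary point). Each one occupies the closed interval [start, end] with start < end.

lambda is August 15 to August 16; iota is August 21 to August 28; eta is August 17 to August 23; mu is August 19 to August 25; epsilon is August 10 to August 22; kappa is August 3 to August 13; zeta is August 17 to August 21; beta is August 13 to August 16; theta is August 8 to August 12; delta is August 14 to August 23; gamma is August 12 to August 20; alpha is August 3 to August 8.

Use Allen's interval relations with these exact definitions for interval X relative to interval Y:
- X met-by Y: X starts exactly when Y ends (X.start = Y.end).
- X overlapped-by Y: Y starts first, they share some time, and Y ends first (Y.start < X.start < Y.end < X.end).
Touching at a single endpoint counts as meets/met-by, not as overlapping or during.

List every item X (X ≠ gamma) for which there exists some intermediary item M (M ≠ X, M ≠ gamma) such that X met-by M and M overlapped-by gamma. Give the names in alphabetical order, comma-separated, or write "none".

Target gamma = [August 12, August 20].
Intermediaries M with M overlapped-by gamma: delta, eta, mu, zeta.
Via delta — items with X met-by delta: none.
Via eta — items with X met-by eta: none.
Via mu — items with X met-by mu: none.
Via zeta — items with X met-by zeta: iota.
Union: iota.

iota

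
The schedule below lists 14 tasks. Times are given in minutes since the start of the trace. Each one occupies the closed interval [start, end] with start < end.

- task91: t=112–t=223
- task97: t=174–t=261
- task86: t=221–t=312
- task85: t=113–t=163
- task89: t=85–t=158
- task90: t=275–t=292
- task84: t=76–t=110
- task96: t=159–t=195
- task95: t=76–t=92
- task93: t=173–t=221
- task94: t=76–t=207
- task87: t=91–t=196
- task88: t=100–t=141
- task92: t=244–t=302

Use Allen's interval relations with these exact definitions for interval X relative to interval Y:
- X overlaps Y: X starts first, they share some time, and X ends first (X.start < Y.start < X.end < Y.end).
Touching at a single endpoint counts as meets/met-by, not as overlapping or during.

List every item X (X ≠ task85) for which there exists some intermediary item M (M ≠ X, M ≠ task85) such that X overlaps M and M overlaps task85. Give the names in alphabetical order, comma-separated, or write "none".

task84, task95

Target task85 = [t=113, t=163].
Intermediaries M with M overlaps task85: task88, task89.
Via task88 — items with X overlaps task88: task84.
Via task89 — items with X overlaps task89: task84, task95.
Union: task84, task95.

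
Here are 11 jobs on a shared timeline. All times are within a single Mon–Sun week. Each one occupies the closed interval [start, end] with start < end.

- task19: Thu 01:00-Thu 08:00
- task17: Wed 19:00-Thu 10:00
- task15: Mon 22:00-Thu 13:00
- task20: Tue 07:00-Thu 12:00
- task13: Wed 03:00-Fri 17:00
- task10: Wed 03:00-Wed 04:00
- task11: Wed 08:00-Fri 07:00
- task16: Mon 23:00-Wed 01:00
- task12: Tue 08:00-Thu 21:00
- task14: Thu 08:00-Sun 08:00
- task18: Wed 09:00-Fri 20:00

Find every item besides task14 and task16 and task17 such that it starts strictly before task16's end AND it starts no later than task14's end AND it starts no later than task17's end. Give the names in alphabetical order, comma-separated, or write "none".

Conditions: its start is strictly before task16's end (X.start < Wed 01:00) AND its start is no later than task14's end (X.start <= Sun 08:00) AND its start is no later than task17's end (X.start <= Thu 10:00).
task10: start Wed 03:00 < Wed 01:00? ✗; start Wed 03:00 <= Sun 08:00? ✓; start Wed 03:00 <= Thu 10:00? ✓ → no.
task11: start Wed 08:00 < Wed 01:00? ✗; start Wed 08:00 <= Sun 08:00? ✓; start Wed 08:00 <= Thu 10:00? ✓ → no.
task12: start Tue 08:00 < Wed 01:00? ✓; start Tue 08:00 <= Sun 08:00? ✓; start Tue 08:00 <= Thu 10:00? ✓ → yes.
task13: start Wed 03:00 < Wed 01:00? ✗; start Wed 03:00 <= Sun 08:00? ✓; start Wed 03:00 <= Thu 10:00? ✓ → no.
task15: start Mon 22:00 < Wed 01:00? ✓; start Mon 22:00 <= Sun 08:00? ✓; start Mon 22:00 <= Thu 10:00? ✓ → yes.
task18: start Wed 09:00 < Wed 01:00? ✗; start Wed 09:00 <= Sun 08:00? ✓; start Wed 09:00 <= Thu 10:00? ✓ → no.
task19: start Thu 01:00 < Wed 01:00? ✗; start Thu 01:00 <= Sun 08:00? ✓; start Thu 01:00 <= Thu 10:00? ✓ → no.
task20: start Tue 07:00 < Wed 01:00? ✓; start Tue 07:00 <= Sun 08:00? ✓; start Tue 07:00 <= Thu 10:00? ✓ → yes.
Result: task12, task15, task20.

task12, task15, task20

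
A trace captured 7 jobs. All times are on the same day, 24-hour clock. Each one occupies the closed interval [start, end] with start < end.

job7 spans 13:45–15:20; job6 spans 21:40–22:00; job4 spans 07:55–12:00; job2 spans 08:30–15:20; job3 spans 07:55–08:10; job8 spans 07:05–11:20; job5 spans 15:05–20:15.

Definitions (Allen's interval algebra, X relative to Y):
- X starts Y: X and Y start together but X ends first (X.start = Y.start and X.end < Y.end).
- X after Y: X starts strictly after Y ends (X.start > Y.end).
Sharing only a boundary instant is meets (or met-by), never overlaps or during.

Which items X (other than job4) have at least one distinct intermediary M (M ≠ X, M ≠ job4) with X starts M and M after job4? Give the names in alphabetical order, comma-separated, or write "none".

Target job4 = [07:55, 12:00].
Intermediaries M with M after job4: job5, job6, job7.
Via job5 — items with X starts job5: none.
Via job6 — items with X starts job6: none.
Via job7 — items with X starts job7: none.
Union: none.

none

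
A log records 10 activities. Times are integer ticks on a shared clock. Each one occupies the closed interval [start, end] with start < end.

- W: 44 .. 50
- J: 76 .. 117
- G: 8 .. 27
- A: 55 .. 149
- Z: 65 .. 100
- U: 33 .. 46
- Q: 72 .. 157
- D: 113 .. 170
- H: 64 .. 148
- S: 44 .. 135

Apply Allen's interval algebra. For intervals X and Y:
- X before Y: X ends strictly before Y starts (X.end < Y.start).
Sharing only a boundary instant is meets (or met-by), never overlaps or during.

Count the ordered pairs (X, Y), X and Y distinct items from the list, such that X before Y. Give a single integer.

Checking all 90 ordered pairs for relation 'before'; matching pairs in alphabetical order:
(G, A): G before A ✓
(G, D): G before D ✓
(G, H): G before H ✓
(G, J): G before J ✓
(G, Q): G before Q ✓
(G, S): G before S ✓
(G, U): G before U ✓
(G, W): G before W ✓
(G, Z): G before Z ✓
(U, A): U before A ✓
(U, D): U before D ✓
(U, H): U before H ✓
(U, J): U before J ✓
(U, Q): U before Q ✓
(U, Z): U before Z ✓
(W, A): W before A ✓
(W, D): W before D ✓
(W, H): W before H ✓
(W, J): W before J ✓
(W, Q): W before Q ✓
(W, Z): W before Z ✓
(Z, D): Z before D ✓
Count: 22.

22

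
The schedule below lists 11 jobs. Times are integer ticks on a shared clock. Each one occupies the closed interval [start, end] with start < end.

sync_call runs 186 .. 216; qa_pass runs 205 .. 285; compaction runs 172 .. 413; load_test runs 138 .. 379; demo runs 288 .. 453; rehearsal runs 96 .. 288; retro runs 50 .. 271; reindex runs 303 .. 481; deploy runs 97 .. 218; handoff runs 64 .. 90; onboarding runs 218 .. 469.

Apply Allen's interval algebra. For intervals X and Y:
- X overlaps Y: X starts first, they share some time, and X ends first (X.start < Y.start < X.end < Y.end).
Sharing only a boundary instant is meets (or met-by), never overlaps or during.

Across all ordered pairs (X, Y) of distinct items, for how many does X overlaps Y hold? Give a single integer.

22

Checking all 110 ordered pairs for relation 'overlaps'; matching pairs in alphabetical order:
(compaction, demo): compaction overlaps demo ✓
(compaction, onboarding): compaction overlaps onboarding ✓
(compaction, reindex): compaction overlaps reindex ✓
(demo, reindex): demo overlaps reindex ✓
(deploy, compaction): deploy overlaps compaction ✓
(deploy, load_test): deploy overlaps load_test ✓
(deploy, qa_pass): deploy overlaps qa_pass ✓
(load_test, compaction): load_test overlaps compaction ✓
(load_test, demo): load_test overlaps demo ✓
(load_test, onboarding): load_test overlaps onboarding ✓
(load_test, reindex): load_test overlaps reindex ✓
(onboarding, reindex): onboarding overlaps reindex ✓
(qa_pass, onboarding): qa_pass overlaps onboarding ✓
(rehearsal, compaction): rehearsal overlaps compaction ✓
(rehearsal, load_test): rehearsal overlaps load_test ✓
(rehearsal, onboarding): rehearsal overlaps onboarding ✓
(retro, compaction): retro overlaps compaction ✓
(retro, load_test): retro overlaps load_test ✓
(retro, onboarding): retro overlaps onboarding ✓
(retro, qa_pass): retro overlaps qa_pass ✓
(retro, rehearsal): retro overlaps rehearsal ✓
(sync_call, qa_pass): sync_call overlaps qa_pass ✓
Count: 22.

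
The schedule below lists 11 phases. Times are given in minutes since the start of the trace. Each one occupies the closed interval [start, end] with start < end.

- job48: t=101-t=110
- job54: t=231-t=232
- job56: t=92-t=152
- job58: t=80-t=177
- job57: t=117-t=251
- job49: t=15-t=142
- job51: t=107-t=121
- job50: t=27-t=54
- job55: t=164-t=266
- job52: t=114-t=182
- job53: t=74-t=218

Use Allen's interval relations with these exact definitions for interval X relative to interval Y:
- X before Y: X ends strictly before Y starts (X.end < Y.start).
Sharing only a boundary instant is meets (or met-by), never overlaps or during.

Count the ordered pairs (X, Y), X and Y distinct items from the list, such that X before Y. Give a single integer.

Checking all 110 ordered pairs for relation 'before'; matching pairs in alphabetical order:
(job48, job52): job48 before job52 ✓
(job48, job54): job48 before job54 ✓
(job48, job55): job48 before job55 ✓
(job48, job57): job48 before job57 ✓
(job49, job54): job49 before job54 ✓
(job49, job55): job49 before job55 ✓
(job50, job48): job50 before job48 ✓
(job50, job51): job50 before job51 ✓
(job50, job52): job50 before job52 ✓
(job50, job53): job50 before job53 ✓
(job50, job54): job50 before job54 ✓
(job50, job55): job50 before job55 ✓
(job50, job56): job50 before job56 ✓
(job50, job57): job50 before job57 ✓
(job50, job58): job50 before job58 ✓
(job51, job54): job51 before job54 ✓
(job51, job55): job51 before job55 ✓
(job52, job54): job52 before job54 ✓
(job53, job54): job53 before job54 ✓
(job56, job54): job56 before job54 ✓
(job56, job55): job56 before job55 ✓
(job58, job54): job58 before job54 ✓
Count: 22.

22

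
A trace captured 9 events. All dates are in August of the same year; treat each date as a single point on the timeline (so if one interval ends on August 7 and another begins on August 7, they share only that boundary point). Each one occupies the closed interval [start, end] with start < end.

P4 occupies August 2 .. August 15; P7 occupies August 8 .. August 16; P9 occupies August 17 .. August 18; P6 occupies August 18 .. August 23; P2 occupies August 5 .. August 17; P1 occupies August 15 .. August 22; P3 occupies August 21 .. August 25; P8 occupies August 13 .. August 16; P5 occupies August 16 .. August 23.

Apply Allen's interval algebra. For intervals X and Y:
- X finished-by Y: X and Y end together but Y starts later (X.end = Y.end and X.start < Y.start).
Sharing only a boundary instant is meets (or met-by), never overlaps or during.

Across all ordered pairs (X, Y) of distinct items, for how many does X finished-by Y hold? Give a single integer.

Checking all 72 ordered pairs for relation 'finished-by'; matching pairs in alphabetical order:
(P5, P6): P5 finished-by P6 ✓
(P7, P8): P7 finished-by P8 ✓
Count: 2.

2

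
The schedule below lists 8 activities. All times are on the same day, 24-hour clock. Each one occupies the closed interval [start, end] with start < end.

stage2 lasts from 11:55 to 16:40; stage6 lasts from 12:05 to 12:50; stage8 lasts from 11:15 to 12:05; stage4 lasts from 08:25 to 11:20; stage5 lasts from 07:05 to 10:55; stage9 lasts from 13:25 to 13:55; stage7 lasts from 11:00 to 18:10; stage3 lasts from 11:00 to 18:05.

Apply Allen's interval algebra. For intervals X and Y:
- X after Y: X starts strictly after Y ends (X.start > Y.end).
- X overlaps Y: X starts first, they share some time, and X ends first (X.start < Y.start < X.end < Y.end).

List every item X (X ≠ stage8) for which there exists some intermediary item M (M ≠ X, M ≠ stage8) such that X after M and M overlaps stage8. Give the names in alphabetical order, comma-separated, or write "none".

stage2, stage6, stage9

Target stage8 = [11:15, 12:05].
Intermediaries M with M overlaps stage8: stage4.
Via stage4 — items with X after stage4: stage2, stage6, stage9.
Union: stage2, stage6, stage9.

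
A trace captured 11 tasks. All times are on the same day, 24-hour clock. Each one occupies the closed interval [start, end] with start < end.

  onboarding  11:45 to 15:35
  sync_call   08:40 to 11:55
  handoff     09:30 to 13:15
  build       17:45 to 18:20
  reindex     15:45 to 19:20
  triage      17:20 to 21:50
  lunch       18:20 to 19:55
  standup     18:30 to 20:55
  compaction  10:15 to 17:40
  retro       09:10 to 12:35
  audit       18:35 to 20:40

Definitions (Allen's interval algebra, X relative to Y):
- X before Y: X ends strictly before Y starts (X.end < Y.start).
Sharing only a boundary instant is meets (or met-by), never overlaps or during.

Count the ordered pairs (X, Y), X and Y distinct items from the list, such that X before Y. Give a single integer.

30

Checking all 110 ordered pairs for relation 'before'; matching pairs in alphabetical order:
(build, audit): build before audit ✓
(build, standup): build before standup ✓
(compaction, audit): compaction before audit ✓
(compaction, build): compaction before build ✓
(compaction, lunch): compaction before lunch ✓
(compaction, standup): compaction before standup ✓
(handoff, audit): handoff before audit ✓
(handoff, build): handoff before build ✓
(handoff, lunch): handoff before lunch ✓
(handoff, reindex): handoff before reindex ✓
(handoff, standup): handoff before standup ✓
(handoff, triage): handoff before triage ✓
(onboarding, audit): onboarding before audit ✓
(onboarding, build): onboarding before build ✓
(onboarding, lunch): onboarding before lunch ✓
(onboarding, reindex): onboarding before reindex ✓
(onboarding, standup): onboarding before standup ✓
(onboarding, triage): onboarding before triage ✓
(retro, audit): retro before audit ✓
(retro, build): retro before build ✓
(retro, lunch): retro before lunch ✓
(retro, reindex): retro before reindex ✓
(retro, standup): retro before standup ✓
(retro, triage): retro before triage ✓
... plus 6 further pairs not listed.
Count: 30.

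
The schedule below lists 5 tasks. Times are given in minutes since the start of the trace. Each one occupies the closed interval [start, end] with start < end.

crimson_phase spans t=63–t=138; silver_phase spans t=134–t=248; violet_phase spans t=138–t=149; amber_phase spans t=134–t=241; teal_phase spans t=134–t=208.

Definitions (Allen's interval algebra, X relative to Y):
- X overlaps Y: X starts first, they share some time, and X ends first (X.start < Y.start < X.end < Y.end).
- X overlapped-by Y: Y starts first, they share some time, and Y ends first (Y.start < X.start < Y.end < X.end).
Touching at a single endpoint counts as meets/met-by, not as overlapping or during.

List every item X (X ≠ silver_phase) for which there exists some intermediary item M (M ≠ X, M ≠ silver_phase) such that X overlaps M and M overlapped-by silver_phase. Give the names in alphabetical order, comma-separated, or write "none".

Target silver_phase = [t=134, t=248].
Intermediaries M with M overlapped-by silver_phase: none.
Union: none.

none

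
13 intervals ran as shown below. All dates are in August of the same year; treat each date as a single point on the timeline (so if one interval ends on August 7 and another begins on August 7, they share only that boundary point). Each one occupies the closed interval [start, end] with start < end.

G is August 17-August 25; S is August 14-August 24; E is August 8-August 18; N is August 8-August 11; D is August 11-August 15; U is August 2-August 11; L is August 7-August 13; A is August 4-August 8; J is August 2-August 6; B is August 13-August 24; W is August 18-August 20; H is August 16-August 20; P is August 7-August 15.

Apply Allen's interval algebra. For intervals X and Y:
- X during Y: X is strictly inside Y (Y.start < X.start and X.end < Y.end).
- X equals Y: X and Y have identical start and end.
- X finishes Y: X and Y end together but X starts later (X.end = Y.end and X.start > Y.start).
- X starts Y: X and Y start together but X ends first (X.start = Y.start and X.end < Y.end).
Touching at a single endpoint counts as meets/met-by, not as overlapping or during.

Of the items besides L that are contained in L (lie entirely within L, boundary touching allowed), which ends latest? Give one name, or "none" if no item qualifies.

Target L = [August 7, August 13].
A [August 4, August 8] → overlaps → excluded.
B [August 13, August 24] → met-by → excluded.
D [August 11, August 15] → overlapped-by → excluded.
E [August 8, August 18] → overlapped-by → excluded.
G [August 17, August 25] → after → excluded.
H [August 16, August 20] → after → excluded.
J [August 2, August 6] → before → excluded.
N [August 8, August 11] → during → candidate.
P [August 7, August 15] → started-by → excluded.
S [August 14, August 24] → after → excluded.
U [August 2, August 11] → overlaps → excluded.
W [August 18, August 20] → after → excluded.
Among candidates, latest end is August 11 → N.

N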